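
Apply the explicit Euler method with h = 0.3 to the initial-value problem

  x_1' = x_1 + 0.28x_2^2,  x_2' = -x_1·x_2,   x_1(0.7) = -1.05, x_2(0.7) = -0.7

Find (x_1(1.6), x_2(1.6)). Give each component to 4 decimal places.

-2.0058, -1.9226

Euler on (x_1,x_2): x_1_{n+1} = x_1_n + h·x_1', x_2_{n+1} = x_2_n + h·x_2'.
0.700000: (-1.050000, -0.700000); f=(-0.912800, -0.735000) → (-1.323840, -0.920500)
1.000000: (-1.323840, -0.920500); f=(-1.086590, -1.218595) → (-1.649817, -1.286078)
1.300000: (-1.649817, -1.286078); f=(-1.186698, -2.121794) → (-2.005826, -1.922617)
(x_1(1.6), x_2(1.6)) ≈ (-2.0058, -1.9226)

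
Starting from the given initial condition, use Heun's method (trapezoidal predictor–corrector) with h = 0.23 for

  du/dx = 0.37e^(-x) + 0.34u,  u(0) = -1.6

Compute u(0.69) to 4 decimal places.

Heun: k1 = f(x_n, u_n); k2 = f(x_n + h, u_n + h·k1); u_{n+1} = u_n + (h/2)·(k1 + k2).
x=0.000000, u=-1.600000:
  k1 = f(0.000000, -1.600000) = -0.174000
  k2 = f(0.230000, -1.640020) = -0.263629
  u ← -1.600000 + (0.23/2)·(-0.174000 + (-0.263629)) = -1.650327
x=0.230000, u=-1.650327:
  k1 = f(0.230000, -1.650327) = -0.267134
  k2 = f(0.460000, -1.711768) = -0.348426
  u ← -1.650327 + (0.23/2)·(-0.267134 + (-0.348426)) = -1.721117
x=0.460000, u=-1.721117:
  k1 = f(0.460000, -1.721117) = -0.351605
  k2 = f(0.690000, -1.801986) = -0.427092
  u ← -1.721117 + (0.23/2)·(-0.351605 + (-0.427092)) = -1.810667
u(0.69) ≈ -1.8107

-1.8107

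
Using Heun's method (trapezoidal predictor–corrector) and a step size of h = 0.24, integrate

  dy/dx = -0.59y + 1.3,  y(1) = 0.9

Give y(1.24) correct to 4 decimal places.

1.0715

Heun: k1 = f(x_n, y_n); k2 = f(x_n + h, y_n + h·k1); y_{n+1} = y_n + (h/2)·(k1 + k2).
x=1.000000, y=0.900000:
  k1 = f(1.000000, 0.900000) = 0.769000
  k2 = f(1.240000, 1.084560) = 0.660110
  y ← 0.900000 + (0.24/2)·(0.769000 + 0.660110) = 1.071493
y(1.24) ≈ 1.0715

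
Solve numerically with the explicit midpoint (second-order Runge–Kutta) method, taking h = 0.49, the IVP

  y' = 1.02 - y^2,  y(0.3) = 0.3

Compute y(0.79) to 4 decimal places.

0.6633

Midpoint: k1 = f(x_n, y_n); k2 = f(x_n + h/2, y_n + (h/2)·k1); y_{n+1} = y_n + h·k2.
x=0.300000, y=0.300000:
  k1 = f(0.300000, 0.300000) = 0.930000
  k2 = f(0.545000, 0.527850) = 0.741374
  y ← 0.300000 + 0.49·0.741374 = 0.663273
y(0.79) ≈ 0.6633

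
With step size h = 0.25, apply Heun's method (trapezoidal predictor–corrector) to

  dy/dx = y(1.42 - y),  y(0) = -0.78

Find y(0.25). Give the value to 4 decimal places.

Heun: k1 = f(x_n, y_n); k2 = f(x_n + h, y_n + h·k1); y_{n+1} = y_n + (h/2)·(k1 + k2).
x=0.000000, y=-0.780000:
  k1 = f(0.000000, -0.780000) = -1.716000
  k2 = f(0.250000, -1.209000) = -3.178461
  y ← -0.780000 + (0.25/2)·(-1.716000 + (-3.178461)) = -1.391808
y(0.25) ≈ -1.3918

-1.3918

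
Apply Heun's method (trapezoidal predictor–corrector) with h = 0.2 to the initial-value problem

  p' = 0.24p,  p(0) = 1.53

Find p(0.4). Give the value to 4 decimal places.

1.6841

Heun: k1 = f(x_n, p_n); k2 = f(x_n + h, p_n + h·k1); p_{n+1} = p_n + (h/2)·(k1 + k2).
x=0.000000, p=1.530000:
  k1 = f(0.000000, 1.530000) = 0.367200
  k2 = f(0.200000, 1.603440) = 0.384826
  p ← 1.530000 + (0.2/2)·(0.367200 + 0.384826) = 1.605203
x=0.200000, p=1.605203:
  k1 = f(0.200000, 1.605203) = 0.385249
  k2 = f(0.400000, 1.682252) = 0.403741
  p ← 1.605203 + (0.2/2)·(0.385249 + 0.403741) = 1.684101
p(0.4) ≈ 1.6841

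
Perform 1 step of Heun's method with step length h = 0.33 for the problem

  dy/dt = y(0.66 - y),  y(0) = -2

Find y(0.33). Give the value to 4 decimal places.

-5.6140

Heun: k1 = f(t_n, y_n); k2 = f(t_n + h, y_n + h·k1); y_{n+1} = y_n + (h/2)·(k1 + k2).
t=0.000000, y=-2.000000:
  k1 = f(0.000000, -2.000000) = -5.320000
  k2 = f(0.330000, -3.755600) = -16.583227
  y ← -2.000000 + (0.33/2)·(-5.320000 + (-16.583227)) = -5.614033
y(0.33) ≈ -5.6140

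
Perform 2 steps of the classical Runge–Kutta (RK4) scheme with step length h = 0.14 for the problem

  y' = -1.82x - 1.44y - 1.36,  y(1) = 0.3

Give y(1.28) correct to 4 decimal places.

RK4: k1 = f(x_n, y_n); k2 = f(x_n + h/2, y_n + (h/2)·k1); k3 = f(x_n + h/2, y_n + (h/2)·k2); k4 = f(x_n + h, y_n + h·k3); y_{n+1} = y_n + (h/6)·(k1 + 2k2 + 2k3 + k4).
x=1.000000, y=0.300000:
  k1 = f(1.000000, 0.300000) = -3.612000
  k2 = f(1.070000, 0.047160) = -3.375310
  k3 = f(1.070000, 0.063728) = -3.399169
  k4 = f(1.140000, -0.175884) = -3.181528
  y ← 0.300000 + (0.14/6)·(k1 + 2k2 + 2k3 + k4) = -0.174658
x=1.140000, y=-0.174658:
  k1 = f(1.140000, -0.174658) = -3.183292
  k2 = f(1.210000, -0.397488) = -2.989817
  k3 = f(1.210000, -0.383945) = -3.009319
  k4 = f(1.280000, -0.595963) = -2.831414
  y ← -0.174658 + (0.14/6)·(k1 + 2k2 + 2k3 + k4) = -0.594961
y(1.28) ≈ -0.5950

-0.5950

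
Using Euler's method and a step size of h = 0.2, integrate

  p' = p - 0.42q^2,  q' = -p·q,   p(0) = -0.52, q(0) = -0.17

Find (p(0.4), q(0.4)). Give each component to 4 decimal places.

-0.7547, -0.2112

Euler on (p,q): p_{n+1} = p_n + h·p', q_{n+1} = q_n + h·q'.
0.000000: (-0.520000, -0.170000); f=(-0.532138, -0.088400) → (-0.626428, -0.187680)
0.200000: (-0.626428, -0.187680); f=(-0.641222, -0.117568) → (-0.754672, -0.211194)
(p(0.4), q(0.4)) ≈ (-0.7547, -0.2112)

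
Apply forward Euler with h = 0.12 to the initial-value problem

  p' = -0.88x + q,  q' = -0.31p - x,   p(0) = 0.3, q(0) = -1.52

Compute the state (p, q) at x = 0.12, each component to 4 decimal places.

0.1176, -1.5312

Euler on (p,q): p_{n+1} = p_n + h·p', q_{n+1} = q_n + h·q'.
0.000000: (0.300000, -1.520000); f=(-1.520000, -0.093000) → (0.117600, -1.531160)
(p(0.12), q(0.12)) ≈ (0.1176, -1.5312)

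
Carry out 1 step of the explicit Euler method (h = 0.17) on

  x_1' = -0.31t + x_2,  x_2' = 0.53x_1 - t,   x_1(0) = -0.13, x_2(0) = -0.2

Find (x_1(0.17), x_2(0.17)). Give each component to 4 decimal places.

Euler on (x_1,x_2): x_1_{n+1} = x_1_n + h·x_1', x_2_{n+1} = x_2_n + h·x_2'.
0.000000: (-0.130000, -0.200000); f=(-0.200000, -0.068900) → (-0.164000, -0.211713)
(x_1(0.17), x_2(0.17)) ≈ (-0.1640, -0.2117)

-0.1640, -0.2117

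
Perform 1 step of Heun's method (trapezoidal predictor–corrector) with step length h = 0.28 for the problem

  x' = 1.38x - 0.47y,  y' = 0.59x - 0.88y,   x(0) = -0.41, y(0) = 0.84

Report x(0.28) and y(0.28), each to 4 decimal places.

Heun on (x,y): k1 = f(t_n, state_n); k2 = f(t_n + h, state_n + h·k1); state_{n+1} = state_n + (h/2)·(k1 + k2).
0.000000: (-0.410000, 0.840000)
  k1 = (-0.960600, -0.981100)
  predictor → (-0.678968, 0.565292)
  k2 = (-1.202663, -0.898048)
  → (-0.712857, 0.576919)
(x(0.28), y(0.28)) ≈ (-0.7129, 0.5769)

-0.7129, 0.5769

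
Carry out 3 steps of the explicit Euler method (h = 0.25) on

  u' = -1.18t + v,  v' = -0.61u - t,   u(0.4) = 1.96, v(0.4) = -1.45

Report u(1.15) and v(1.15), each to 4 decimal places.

0.0008, -2.5879

Euler on (u,v): u_{n+1} = u_n + h·u', v_{n+1} = v_n + h·v'.
0.400000: (1.960000, -1.450000); f=(-1.922000, -1.595600) → (1.479500, -1.848900)
0.650000: (1.479500, -1.848900); f=(-2.615900, -1.552495) → (0.825525, -2.237024)
0.900000: (0.825525, -2.237024); f=(-3.299024, -1.403570) → (0.000769, -2.587916)
(u(1.15), v(1.15)) ≈ (0.0008, -2.5879)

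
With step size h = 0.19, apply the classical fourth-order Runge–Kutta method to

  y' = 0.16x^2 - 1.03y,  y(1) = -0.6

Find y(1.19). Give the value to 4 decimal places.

RK4: k1 = f(x_n, y_n); k2 = f(x_n + h/2, y_n + (h/2)·k1); k3 = f(x_n + h/2, y_n + (h/2)·k2); k4 = f(x_n + h, y_n + h·k3); y_{n+1} = y_n + (h/6)·(k1 + 2k2 + 2k3 + k4).
x=1.000000, y=-0.600000:
  k1 = f(1.000000, -0.600000) = 0.778000
  k2 = f(1.095000, -0.526090) = 0.733717
  k3 = f(1.095000, -0.530297) = 0.738050
  k4 = f(1.190000, -0.459771) = 0.700140
  y ← -0.600000 + (0.19/6)·(k1 + 2k2 + 2k3 + k4) = -0.459980
y(1.19) ≈ -0.4600

-0.4600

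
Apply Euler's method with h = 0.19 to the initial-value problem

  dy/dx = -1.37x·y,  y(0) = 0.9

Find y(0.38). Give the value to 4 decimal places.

0.8555

Euler: y_{n+1} = y_n + h·f(x_n, y_n).
x=0.000000, y=0.900000: f=0.000000 → y ← 0.900000 + 0.19·0.000000 = 0.900000
x=0.190000, y=0.900000: f=-0.234270 → y ← 0.900000 + 0.19·(-0.234270) = 0.855489
y(0.38) ≈ 0.8555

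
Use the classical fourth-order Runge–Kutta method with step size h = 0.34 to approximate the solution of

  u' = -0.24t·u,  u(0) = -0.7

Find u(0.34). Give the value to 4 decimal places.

RK4: k1 = f(t_n, u_n); k2 = f(t_n + h/2, u_n + (h/2)·k1); k3 = f(t_n + h/2, u_n + (h/2)·k2); k4 = f(t_n + h, u_n + h·k3); u_{n+1} = u_n + (h/6)·(k1 + 2k2 + 2k3 + k4).
t=0.000000, u=-0.700000:
  k1 = f(0.000000, -0.700000) = 0.000000
  k2 = f(0.170000, -0.700000) = 0.028560
  k3 = f(0.170000, -0.695145) = 0.028362
  k4 = f(0.340000, -0.690357) = 0.056333
  u ← -0.700000 + (0.34/6)·(k1 + 2k2 + 2k3 + k4) = -0.690357
u(0.34) ≈ -0.6904

-0.6904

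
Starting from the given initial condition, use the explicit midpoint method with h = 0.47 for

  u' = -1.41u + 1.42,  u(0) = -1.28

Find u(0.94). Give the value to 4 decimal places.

0.2978

Midpoint: k1 = f(x_n, u_n); k2 = f(x_n + h/2, u_n + (h/2)·k1); u_{n+1} = u_n + h·k2.
x=0.000000, u=-1.280000:
  k1 = f(0.000000, -1.280000) = 3.224800
  k2 = f(0.235000, -0.522172) = 2.156263
  u ← -1.280000 + 0.47·2.156263 = -0.266557
x=0.470000, u=-0.266557:
  k1 = f(0.470000, -0.266557) = 1.795845
  k2 = f(0.705000, 0.155467) = 1.200792
  u ← -0.266557 + 0.47·1.200792 = 0.297815
u(0.94) ≈ 0.2978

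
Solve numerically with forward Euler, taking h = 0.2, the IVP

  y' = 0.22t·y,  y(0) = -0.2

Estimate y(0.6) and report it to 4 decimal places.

Euler: y_{n+1} = y_n + h·f(t_n, y_n).
t=0.000000, y=-0.200000: f=0.000000 → y ← -0.200000 + 0.2·0.000000 = -0.200000
t=0.200000, y=-0.200000: f=-0.008800 → y ← -0.200000 + 0.2·(-0.008800) = -0.201760
t=0.400000, y=-0.201760: f=-0.017755 → y ← -0.201760 + 0.2·(-0.017755) = -0.205311
y(0.6) ≈ -0.2053

-0.2053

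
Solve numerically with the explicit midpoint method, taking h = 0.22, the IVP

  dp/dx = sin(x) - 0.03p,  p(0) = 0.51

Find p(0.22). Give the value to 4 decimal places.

0.5308

Midpoint: k1 = f(x_n, p_n); k2 = f(x_n + h/2, p_n + (h/2)·k1); p_{n+1} = p_n + h·k2.
x=0.000000, p=0.510000:
  k1 = f(0.000000, 0.510000) = -0.015300
  k2 = f(0.110000, 0.508317) = 0.094529
  p ← 0.510000 + 0.22·0.094529 = 0.530796
p(0.22) ≈ 0.5308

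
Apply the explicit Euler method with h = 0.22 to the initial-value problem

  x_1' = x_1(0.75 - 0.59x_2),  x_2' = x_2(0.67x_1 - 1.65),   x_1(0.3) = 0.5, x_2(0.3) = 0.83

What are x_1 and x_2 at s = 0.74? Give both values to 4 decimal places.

0.5754, 0.4217

Euler on (x_1,x_2): x_1_{n+1} = x_1_n + h·x_1', x_2_{n+1} = x_2_n + h·x_2'.
0.300000: (0.500000, 0.830000); f=(0.130150, -1.091450) → (0.528633, 0.589881)
0.520000: (0.528633, 0.589881); f=(0.212495, -0.764377) → (0.575382, 0.421718)
(x_1(0.74), x_2(0.74)) ≈ (0.5754, 0.4217)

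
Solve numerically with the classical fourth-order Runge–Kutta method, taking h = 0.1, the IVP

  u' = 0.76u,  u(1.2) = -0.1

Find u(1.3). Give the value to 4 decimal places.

RK4: k1 = f(s_n, u_n); k2 = f(s_n + h/2, u_n + (h/2)·k1); k3 = f(s_n + h/2, u_n + (h/2)·k2); k4 = f(s_n + h, u_n + h·k3); u_{n+1} = u_n + (h/6)·(k1 + 2k2 + 2k3 + k4).
s=1.200000, u=-0.100000:
  k1 = f(1.200000, -0.100000) = -0.076000
  k2 = f(1.250000, -0.103800) = -0.078888
  k3 = f(1.250000, -0.103944) = -0.078998
  k4 = f(1.300000, -0.107900) = -0.082004
  u ← -0.100000 + (0.1/6)·(k1 + 2k2 + 2k3 + k4) = -0.107896
u(1.3) ≈ -0.1079

-0.1079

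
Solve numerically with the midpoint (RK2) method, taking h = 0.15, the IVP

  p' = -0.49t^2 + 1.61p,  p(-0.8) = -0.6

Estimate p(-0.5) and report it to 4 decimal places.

Midpoint: k1 = f(t_n, p_n); k2 = f(t_n + h/2, p_n + (h/2)·k1); p_{n+1} = p_n + h·k2.
t=-0.800000, p=-0.600000:
  k1 = f(-0.800000, -0.600000) = -1.279600
  k2 = f(-0.725000, -0.695970) = -1.378068
  p ← -0.600000 + 0.15·(-1.378068) = -0.806710
t=-0.650000, p=-0.806710:
  k1 = f(-0.650000, -0.806710) = -1.505828
  k2 = f(-0.575000, -0.919647) = -1.642638
  p ← -0.806710 + 0.15·(-1.642638) = -1.053106
p(-0.5) ≈ -1.0531

-1.0531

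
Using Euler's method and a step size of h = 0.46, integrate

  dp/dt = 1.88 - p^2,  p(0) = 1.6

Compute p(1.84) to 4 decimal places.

Euler: p_{n+1} = p_n + h·f(t_n, p_n).
t=0.000000, p=1.600000: f=-0.680000 → p ← 1.600000 + 0.46·(-0.680000) = 1.287200
t=0.460000, p=1.287200: f=0.223116 → p ← 1.287200 + 0.46·0.223116 = 1.389833
t=0.920000, p=1.389833: f=-0.051637 → p ← 1.389833 + 0.46·(-0.051637) = 1.366080
t=1.380000, p=1.366080: f=0.013824 → p ← 1.366080 + 0.46·0.013824 = 1.372440
p(1.84) ≈ 1.3724

1.3724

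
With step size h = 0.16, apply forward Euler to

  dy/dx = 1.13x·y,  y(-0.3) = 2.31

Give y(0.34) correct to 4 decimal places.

2.2067

Euler: y_{n+1} = y_n + h·f(x_n, y_n).
x=-0.300000, y=2.310000: f=-0.783090 → y ← 2.310000 + 0.16·(-0.783090) = 2.184706
x=-0.140000, y=2.184706: f=-0.345620 → y ← 2.184706 + 0.16·(-0.345620) = 2.129406
x=0.020000, y=2.129406: f=0.048125 → y ← 2.129406 + 0.16·0.048125 = 2.137106
x=0.180000, y=2.137106: f=0.434687 → y ← 2.137106 + 0.16·0.434687 = 2.206656
y(0.34) ≈ 2.2067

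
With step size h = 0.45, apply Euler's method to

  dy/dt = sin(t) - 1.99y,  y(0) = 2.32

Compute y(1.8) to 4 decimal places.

Euler: y_{n+1} = y_n + h·f(t_n, y_n).
t=0.000000, y=2.320000: f=-4.616800 → y ← 2.320000 + 0.45·(-4.616800) = 0.242440
t=0.450000, y=0.242440: f=-0.047490 → y ← 0.242440 + 0.45·(-0.047490) = 0.221069
t=0.900000, y=0.221069: f=0.343399 → y ← 0.221069 + 0.45·0.343399 = 0.375599
t=1.350000, y=0.375599: f=0.228282 → y ← 0.375599 + 0.45·0.228282 = 0.478326
y(1.8) ≈ 0.4783

0.4783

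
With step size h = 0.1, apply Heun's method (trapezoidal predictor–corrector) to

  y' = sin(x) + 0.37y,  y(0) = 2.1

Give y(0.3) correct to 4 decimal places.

2.3926

Heun: k1 = f(x_n, y_n); k2 = f(x_n + h, y_n + h·k1); y_{n+1} = y_n + (h/2)·(k1 + k2).
x=0.000000, y=2.100000:
  k1 = f(0.000000, 2.100000) = 0.777000
  k2 = f(0.100000, 2.177700) = 0.905582
  y ← 2.100000 + (0.1/2)·(0.777000 + 0.905582) = 2.184129
x=0.100000, y=2.184129:
  k1 = f(0.100000, 2.184129) = 0.907961
  k2 = f(0.200000, 2.274925) = 1.040392
  y ← 2.184129 + (0.1/2)·(0.907961 + 1.040392) = 2.281547
x=0.200000, y=2.281547:
  k1 = f(0.200000, 2.281547) = 1.042842
  k2 = f(0.300000, 2.385831) = 1.178278
  y ← 2.281547 + (0.1/2)·(1.042842 + 1.178278) = 2.392603
y(0.3) ≈ 2.3926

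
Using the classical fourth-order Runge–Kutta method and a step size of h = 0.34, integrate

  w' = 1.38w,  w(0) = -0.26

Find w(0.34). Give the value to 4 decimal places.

-0.4156

RK4: k1 = f(x_n, w_n); k2 = f(x_n + h/2, w_n + (h/2)·k1); k3 = f(x_n + h/2, w_n + (h/2)·k2); k4 = f(x_n + h, w_n + h·k3); w_{n+1} = w_n + (h/6)·(k1 + 2k2 + 2k3 + k4).
x=0.000000, w=-0.260000:
  k1 = f(0.000000, -0.260000) = -0.358800
  k2 = f(0.170000, -0.320996) = -0.442974
  k3 = f(0.170000, -0.335306) = -0.462722
  k4 = f(0.340000, -0.417325) = -0.575909
  w ← -0.260000 + (0.34/6)·(k1 + 2k2 + 2k3 + k4) = -0.415612
w(0.34) ≈ -0.4156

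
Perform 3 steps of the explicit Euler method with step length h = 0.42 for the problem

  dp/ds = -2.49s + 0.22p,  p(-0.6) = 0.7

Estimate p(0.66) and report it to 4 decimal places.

Euler: p_{n+1} = p_n + h·f(s_n, p_n).
s=-0.600000, p=0.700000: f=1.648000 → p ← 0.700000 + 0.42·1.648000 = 1.392160
s=-0.180000, p=1.392160: f=0.754475 → p ← 1.392160 + 0.42·0.754475 = 1.709040
s=0.240000, p=1.709040: f=-0.221611 → p ← 1.709040 + 0.42·(-0.221611) = 1.615963
p(0.66) ≈ 1.6160

1.6160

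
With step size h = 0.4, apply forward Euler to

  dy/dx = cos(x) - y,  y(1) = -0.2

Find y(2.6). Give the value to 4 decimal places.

Euler: y_{n+1} = y_n + h·f(x_n, y_n).
x=1.000000, y=-0.200000: f=0.740302 → y ← -0.200000 + 0.4·0.740302 = 0.096121
x=1.400000, y=0.096121: f=0.073846 → y ← 0.096121 + 0.4·0.073846 = 0.125659
x=1.800000, y=0.125659: f=-0.352862 → y ← 0.125659 + 0.4·(-0.352862) = -0.015485
x=2.200000, y=-0.015485: f=-0.573016 → y ← -0.015485 + 0.4·(-0.573016) = -0.244692
y(2.6) ≈ -0.2447

-0.2447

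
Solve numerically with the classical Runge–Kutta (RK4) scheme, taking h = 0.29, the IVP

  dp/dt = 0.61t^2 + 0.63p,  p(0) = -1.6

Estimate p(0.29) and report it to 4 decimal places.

RK4: k1 = f(t_n, p_n); k2 = f(t_n + h/2, p_n + (h/2)·k1); k3 = f(t_n + h/2, p_n + (h/2)·k2); k4 = f(t_n + h, p_n + h·k3); p_{n+1} = p_n + (h/6)·(k1 + 2k2 + 2k3 + k4).
t=0.000000, p=-1.600000:
  k1 = f(0.000000, -1.600000) = -1.008000
  k2 = f(0.145000, -1.746160) = -1.087256
  k3 = f(0.145000, -1.757652) = -1.094496
  k4 = f(0.290000, -1.917404) = -1.156663
  p ← -1.600000 + (0.29/6)·(k1 + 2k2 + 2k3 + k4) = -1.915528
p(0.29) ≈ -1.9155

-1.9155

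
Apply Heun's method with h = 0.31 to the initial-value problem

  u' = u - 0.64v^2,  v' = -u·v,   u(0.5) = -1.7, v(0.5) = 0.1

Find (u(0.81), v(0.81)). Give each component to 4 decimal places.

-2.3123, 0.1791

Heun on (u,v): k1 = f(s_n, state_n); k2 = f(s_n + h, state_n + h·k1); state_{n+1} = state_n + (h/2)·(k1 + k2).
0.500000: (-1.700000, 0.100000)
  k1 = (-1.706400, 0.170000)
  predictor → (-2.228984, 0.152700)
  k2 = (-2.243907, 0.340366)
  → (-2.312298, 0.179107)
(u(0.81), v(0.81)) ≈ (-2.3123, 0.1791)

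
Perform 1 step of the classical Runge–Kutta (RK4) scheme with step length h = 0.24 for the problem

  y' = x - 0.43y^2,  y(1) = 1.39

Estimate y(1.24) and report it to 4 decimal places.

RK4: k1 = f(x_n, y_n); k2 = f(x_n + h/2, y_n + (h/2)·k1); k3 = f(x_n + h/2, y_n + (h/2)·k2); k4 = f(x_n + h, y_n + h·k3); y_{n+1} = y_n + (h/6)·(k1 + 2k2 + 2k3 + k4).
x=1.000000, y=1.390000:
  k1 = f(1.000000, 1.390000) = 0.169197
  k2 = f(1.120000, 1.410304) = 0.264749
  k3 = f(1.120000, 1.421770) = 0.250785
  k4 = f(1.240000, 1.450188) = 0.335690
  y ← 1.390000 + (0.24/6)·(k1 + 2k2 + 2k3 + k4) = 1.451438
y(1.24) ≈ 1.4514

1.4514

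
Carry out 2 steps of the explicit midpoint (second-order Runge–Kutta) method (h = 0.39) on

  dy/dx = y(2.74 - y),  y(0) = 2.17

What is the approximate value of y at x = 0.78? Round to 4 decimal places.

2.6161

Midpoint: k1 = f(x_n, y_n); k2 = f(x_n + h/2, y_n + (h/2)·k1); y_{n+1} = y_n + h·k2.
x=0.000000, y=2.170000:
  k1 = f(0.000000, 2.170000) = 1.236900
  k2 = f(0.195000, 2.411195) = 0.792812
  y ← 2.170000 + 0.39·0.792812 = 2.479197
x=0.390000, y=2.479197:
  k1 = f(0.390000, 2.479197) = 0.646583
  k2 = f(0.585000, 2.605280) = 0.350983
  y ← 2.479197 + 0.39·0.350983 = 2.616080
y(0.78) ≈ 2.6161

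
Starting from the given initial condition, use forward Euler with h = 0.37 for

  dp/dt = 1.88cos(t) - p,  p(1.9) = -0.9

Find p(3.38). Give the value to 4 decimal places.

Euler: p_{n+1} = p_n + h·f(t_n, p_n).
t=1.900000, p=-0.900000: f=0.292216 → p ← -0.900000 + 0.37·0.292216 = -0.791880
t=2.270000, p=-0.791880: f=-0.418104 → p ← -0.791880 + 0.37·(-0.418104) = -0.946579
t=2.640000, p=-0.946579: f=-0.701839 → p ← -0.946579 + 0.37·(-0.701839) = -1.206259
t=3.010000, p=-1.206259: f=-0.657487 → p ← -1.206259 + 0.37·(-0.657487) = -1.449529
p(3.38) ≈ -1.4495

-1.4495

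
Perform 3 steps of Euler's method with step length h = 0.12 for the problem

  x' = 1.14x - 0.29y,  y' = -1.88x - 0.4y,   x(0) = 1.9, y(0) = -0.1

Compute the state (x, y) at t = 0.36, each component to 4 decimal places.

Euler on (x,y): x_{n+1} = x_n + h·x', y_{n+1} = y_n + h·y'.
0.000000: (1.900000, -0.100000); f=(2.195000, -3.532000) → (2.163400, -0.523840)
0.120000: (2.163400, -0.523840); f=(2.618190, -3.857656) → (2.477583, -0.986759)
0.240000: (2.477583, -0.986759); f=(3.110604, -4.263152) → (2.850855, -1.498337)
(x(0.36), y(0.36)) ≈ (2.8509, -1.4983)

2.8509, -1.4983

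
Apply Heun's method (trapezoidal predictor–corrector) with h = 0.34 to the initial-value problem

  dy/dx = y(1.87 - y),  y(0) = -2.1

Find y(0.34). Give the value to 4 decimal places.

Heun: k1 = f(x_n, y_n); k2 = f(x_n + h, y_n + h·k1); y_{n+1} = y_n + (h/2)·(k1 + k2).
x=0.000000, y=-2.100000:
  k1 = f(0.000000, -2.100000) = -8.337000
  k2 = f(0.340000, -4.934580) = -33.577744
  y ← -2.100000 + (0.34/2)·(-8.337000 + (-33.577744)) = -9.225507
y(0.34) ≈ -9.2255

-9.2255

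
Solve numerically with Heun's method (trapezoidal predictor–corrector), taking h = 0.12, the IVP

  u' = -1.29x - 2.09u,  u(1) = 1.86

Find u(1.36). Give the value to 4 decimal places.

0.4939

Heun: k1 = f(x_n, u_n); k2 = f(x_n + h, u_n + h·k1); u_{n+1} = u_n + (h/2)·(k1 + k2).
x=1.000000, u=1.860000:
  k1 = f(1.000000, 1.860000) = -5.177400
  k2 = f(1.120000, 1.238712) = -4.033708
  u ← 1.860000 + (0.12/2)·(-5.177400 + (-4.033708)) = 1.307334
x=1.120000, u=1.307334:
  k1 = f(1.120000, 1.307334) = -4.177127
  k2 = f(1.240000, 0.806078) = -3.284304
  u ← 1.307334 + (0.12/2)·(-4.177127 + (-3.284304)) = 0.859648
x=1.240000, u=0.859648:
  k1 = f(1.240000, 0.859648) = -3.396264
  k2 = f(1.360000, 0.452096) = -2.699281
  u ← 0.859648 + (0.12/2)·(-3.396264 + (-2.699281)) = 0.493915
u(1.36) ≈ 0.4939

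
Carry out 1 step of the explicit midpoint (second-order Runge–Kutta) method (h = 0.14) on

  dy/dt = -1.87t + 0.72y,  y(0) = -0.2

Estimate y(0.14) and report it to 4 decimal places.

-0.2395

Midpoint: k1 = f(t_n, y_n); k2 = f(t_n + h/2, y_n + (h/2)·k1); y_{n+1} = y_n + h·k2.
t=0.000000, y=-0.200000:
  k1 = f(0.000000, -0.200000) = -0.144000
  k2 = f(0.070000, -0.210080) = -0.282158
  y ← -0.200000 + 0.14·(-0.282158) = -0.239502
y(0.14) ≈ -0.2395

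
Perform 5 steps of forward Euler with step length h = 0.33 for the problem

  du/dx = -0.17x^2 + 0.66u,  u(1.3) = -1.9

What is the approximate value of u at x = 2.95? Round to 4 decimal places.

-6.6297

Euler: u_{n+1} = u_n + h·f(x_n, u_n).
x=1.300000, u=-1.900000: f=-1.541300 → u ← -1.900000 + 0.33·(-1.541300) = -2.408629
x=1.630000, u=-2.408629: f=-2.041368 → u ← -2.408629 + 0.33·(-2.041368) = -3.082280
x=1.960000, u=-3.082280: f=-2.687377 → u ← -3.082280 + 0.33·(-2.687377) = -3.969115
x=2.290000, u=-3.969115: f=-3.511113 → u ← -3.969115 + 0.33·(-3.511113) = -5.127782
x=2.620000, u=-5.127782: f=-4.551284 → u ← -5.127782 + 0.33·(-4.551284) = -6.629706
u(2.95) ≈ -6.6297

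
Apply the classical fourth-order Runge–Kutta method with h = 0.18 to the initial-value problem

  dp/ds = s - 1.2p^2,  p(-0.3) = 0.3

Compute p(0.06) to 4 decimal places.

0.2291

RK4: k1 = f(s_n, p_n); k2 = f(s_n + h/2, p_n + (h/2)·k1); k3 = f(s_n + h/2, p_n + (h/2)·k2); k4 = f(s_n + h, p_n + h·k3); p_{n+1} = p_n + (h/6)·(k1 + 2k2 + 2k3 + k4).
s=-0.300000, p=0.300000:
  k1 = f(-0.300000, 0.300000) = -0.408000
  k2 = f(-0.210000, 0.263280) = -0.293180
  k3 = f(-0.210000, 0.273614) = -0.299837
  k4 = f(-0.120000, 0.246029) = -0.192636
  p ← 0.300000 + (0.18/6)·(k1 + 2k2 + 2k3 + k4) = 0.246400
s=-0.120000, p=0.246400:
  k1 = f(-0.120000, 0.246400) = -0.192855
  k2 = f(-0.030000, 0.229043) = -0.092953
  k3 = f(-0.030000, 0.238034) = -0.097992
  k4 = f(0.060000, 0.228761) = -0.002798
  p ← 0.246400 + (0.18/6)·(k1 + 2k2 + 2k3 + k4) = 0.229074
p(0.06) ≈ 0.2291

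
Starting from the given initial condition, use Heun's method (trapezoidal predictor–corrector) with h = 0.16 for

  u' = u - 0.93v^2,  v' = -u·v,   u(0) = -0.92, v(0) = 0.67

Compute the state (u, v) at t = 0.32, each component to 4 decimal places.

Heun on (u,v): k1 = f(t_n, state_n); k2 = f(t_n + h, state_n + h·k1); state_{n+1} = state_n + (h/2)·(k1 + k2).
0.000000: (-0.920000, 0.670000)
  k1 = (-1.337477, 0.616400)
  predictor → (-1.133996, 0.768624)
  k2 = (-1.683424, 0.871617)
  → (-1.161672, 0.789041)
0.160000: (-1.161672, 0.789041)
  k1 = (-1.740677, 0.916607)
  predictor → (-1.440180, 0.935699)
  k2 = (-2.254425, 1.347575)
  → (-1.481280, 0.970176)
(u(0.32), v(0.32)) ≈ (-1.4813, 0.9702)

-1.4813, 0.9702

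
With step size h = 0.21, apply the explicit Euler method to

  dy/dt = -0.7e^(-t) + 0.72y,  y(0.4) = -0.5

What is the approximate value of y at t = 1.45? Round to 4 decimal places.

Euler: y_{n+1} = y_n + h·f(t_n, y_n).
t=0.400000, y=-0.500000: f=-0.829224 → y ← -0.500000 + 0.21·(-0.829224) = -0.674137
t=0.610000, y=-0.674137: f=-0.865724 → y ← -0.674137 + 0.21·(-0.865724) = -0.855939
t=0.820000, y=-0.855939: f=-0.924578 → y ← -0.855939 + 0.21·(-0.924578) = -1.050101
t=1.030000, y=-1.050101: f=-1.005977 → y ← -1.050101 + 0.21·(-1.005977) = -1.261356
t=1.240000, y=-1.261356: f=-1.110745 → y ← -1.261356 + 0.21·(-1.110745) = -1.494612
y(1.45) ≈ -1.4946

-1.4946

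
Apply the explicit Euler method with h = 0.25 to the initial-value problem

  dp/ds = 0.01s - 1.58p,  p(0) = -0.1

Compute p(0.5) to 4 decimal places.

-0.0360

Euler: p_{n+1} = p_n + h·f(s_n, p_n).
s=0.000000, p=-0.100000: f=0.158000 → p ← -0.100000 + 0.25·0.158000 = -0.060500
s=0.250000, p=-0.060500: f=0.098090 → p ← -0.060500 + 0.25·0.098090 = -0.035977
p(0.5) ≈ -0.0360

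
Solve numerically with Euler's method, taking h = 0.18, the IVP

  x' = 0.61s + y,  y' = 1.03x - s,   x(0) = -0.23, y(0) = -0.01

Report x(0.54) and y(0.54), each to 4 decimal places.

-0.2050, -0.2339

Euler on (x,y): x_{n+1} = x_n + h·x', y_{n+1} = y_n + h·y'.
0.000000: (-0.230000, -0.010000); f=(-0.010000, -0.236900) → (-0.231800, -0.052642)
0.180000: (-0.231800, -0.052642); f=(0.057158, -0.418754) → (-0.221512, -0.128018)
0.360000: (-0.221512, -0.128018); f=(0.091582, -0.588157) → (-0.205027, -0.233886)
(x(0.54), y(0.54)) ≈ (-0.2050, -0.2339)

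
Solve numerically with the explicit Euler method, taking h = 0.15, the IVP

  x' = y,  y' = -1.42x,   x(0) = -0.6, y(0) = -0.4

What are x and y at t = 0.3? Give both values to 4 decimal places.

Euler on (x,y): x_{n+1} = x_n + h·x', y_{n+1} = y_n + h·y'.
0.000000: (-0.600000, -0.400000); f=(-0.400000, 0.852000) → (-0.660000, -0.272200)
0.150000: (-0.660000, -0.272200); f=(-0.272200, 0.937200) → (-0.700830, -0.131620)
(x(0.3), y(0.3)) ≈ (-0.7008, -0.1316)

-0.7008, -0.1316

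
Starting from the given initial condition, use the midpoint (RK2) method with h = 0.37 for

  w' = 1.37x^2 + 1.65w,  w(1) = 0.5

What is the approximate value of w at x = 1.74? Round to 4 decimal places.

4.6875

Midpoint: k1 = f(x_n, w_n); k2 = f(x_n + h/2, w_n + (h/2)·k1); w_{n+1} = w_n + h·k2.
x=1.000000, w=0.500000:
  k1 = f(1.000000, 0.500000) = 2.195000
  k2 = f(1.185000, 0.906075) = 3.418812
  w ← 0.500000 + 0.37·3.418812 = 1.764960
x=1.370000, w=1.764960:
  k1 = f(1.370000, 1.764960) = 5.483538
  k2 = f(1.555000, 2.779415) = 7.898729
  w ← 1.764960 + 0.37·7.898729 = 4.687490
w(1.74) ≈ 4.6875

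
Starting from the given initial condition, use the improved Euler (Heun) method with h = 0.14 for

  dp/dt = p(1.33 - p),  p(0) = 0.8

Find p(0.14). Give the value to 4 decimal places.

0.8580

Heun: k1 = f(t_n, p_n); k2 = f(t_n + h, p_n + h·k1); p_{n+1} = p_n + (h/2)·(k1 + k2).
t=0.000000, p=0.800000:
  k1 = f(0.000000, 0.800000) = 0.424000
  k2 = f(0.140000, 0.859360) = 0.404449
  p ← 0.800000 + (0.14/2)·(0.424000 + 0.404449) = 0.857991
p(0.14) ≈ 0.8580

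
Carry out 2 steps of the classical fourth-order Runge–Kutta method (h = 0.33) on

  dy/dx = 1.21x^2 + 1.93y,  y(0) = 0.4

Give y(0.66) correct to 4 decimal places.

RK4: k1 = f(x_n, y_n); k2 = f(x_n + h/2, y_n + (h/2)·k1); k3 = f(x_n + h/2, y_n + (h/2)·k2); k4 = f(x_n + h, y_n + h·k3); y_{n+1} = y_n + (h/6)·(k1 + 2k2 + 2k3 + k4).
x=0.000000, y=0.400000:
  k1 = f(0.000000, 0.400000) = 0.772000
  k2 = f(0.165000, 0.527380) = 1.050786
  k3 = f(0.165000, 0.573380) = 1.139565
  k4 = f(0.330000, 0.776056) = 1.629558
  y ← 0.400000 + (0.33/6)·(k1 + 2k2 + 2k3 + k4) = 0.773024
x=0.330000, y=0.773024:
  k1 = f(0.330000, 0.773024) = 1.623706
  k2 = f(0.495000, 1.040936) = 2.305486
  k3 = f(0.495000, 1.153429) = 2.522599
  k4 = f(0.660000, 1.605482) = 3.625656
  y ← 0.773024 + (0.33/6)·(k1 + 2k2 + 2k3 + k4) = 1.592829
y(0.66) ≈ 1.5928

1.5928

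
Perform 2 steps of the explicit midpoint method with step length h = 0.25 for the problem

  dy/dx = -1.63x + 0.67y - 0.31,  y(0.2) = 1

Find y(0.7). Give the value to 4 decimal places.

0.7986

Midpoint: k1 = f(x_n, y_n); k2 = f(x_n + h/2, y_n + (h/2)·k1); y_{n+1} = y_n + h·k2.
x=0.200000, y=1.000000:
  k1 = f(0.200000, 1.000000) = 0.034000
  k2 = f(0.325000, 1.004250) = -0.166902
  y ← 1.000000 + 0.25·(-0.166902) = 0.958274
x=0.450000, y=0.958274:
  k1 = f(0.450000, 0.958274) = -0.401456
  k2 = f(0.575000, 0.908092) = -0.638828
  y ← 0.958274 + 0.25·(-0.638828) = 0.798567
y(0.7) ≈ 0.7986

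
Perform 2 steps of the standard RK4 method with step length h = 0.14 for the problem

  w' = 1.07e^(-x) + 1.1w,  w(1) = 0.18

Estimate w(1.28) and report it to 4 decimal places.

0.3583

RK4: k1 = f(x_n, w_n); k2 = f(x_n + h/2, w_n + (h/2)·k1); k3 = f(x_n + h/2, w_n + (h/2)·k2); k4 = f(x_n + h, w_n + h·k3); w_{n+1} = w_n + (h/6)·(k1 + 2k2 + 2k3 + k4).
x=1.000000, w=0.180000:
  k1 = f(1.000000, 0.180000) = 0.591631
  k2 = f(1.070000, 0.221414) = 0.610575
  k3 = f(1.070000, 0.222740) = 0.612033
  k4 = f(1.140000, 0.265685) = 0.634459
  w ← 0.180000 + (0.14/6)·(k1 + 2k2 + 2k3 + k4) = 0.265664
x=1.140000, w=0.265664:
  k1 = f(1.140000, 0.265664) = 0.634437
  k2 = f(1.210000, 0.310074) = 0.660153
  k3 = f(1.210000, 0.311875) = 0.662133
  k4 = f(1.280000, 0.358362) = 0.691699
  w ← 0.265664 + (0.14/6)·(k1 + 2k2 + 2k3 + k4) = 0.358314
w(1.28) ≈ 0.3583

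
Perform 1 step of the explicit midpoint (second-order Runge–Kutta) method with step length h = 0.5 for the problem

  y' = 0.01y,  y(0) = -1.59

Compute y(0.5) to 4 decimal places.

Midpoint: k1 = f(t_n, y_n); k2 = f(t_n + h/2, y_n + (h/2)·k1); y_{n+1} = y_n + h·k2.
t=0.000000, y=-1.590000:
  k1 = f(0.000000, -1.590000) = -0.015900
  k2 = f(0.250000, -1.593975) = -0.015940
  y ← -1.590000 + 0.5·(-0.015940) = -1.597970
y(0.5) ≈ -1.5980

-1.5980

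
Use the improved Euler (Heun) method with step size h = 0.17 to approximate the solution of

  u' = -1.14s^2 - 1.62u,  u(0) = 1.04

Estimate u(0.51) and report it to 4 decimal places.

Heun: k1 = f(s_n, u_n); k2 = f(s_n + h, u_n + h·k1); u_{n+1} = u_n + (h/2)·(k1 + k2).
s=0.000000, u=1.040000:
  k1 = f(0.000000, 1.040000) = -1.684800
  k2 = f(0.170000, 0.753584) = -1.253752
  u ← 1.040000 + (0.17/2)·(-1.684800 + (-1.253752)) = 0.790223
s=0.170000, u=0.790223:
  k1 = f(0.170000, 0.790223) = -1.313107
  k2 = f(0.340000, 0.566995) = -1.050316
  u ← 0.790223 + (0.17/2)·(-1.313107 + (-1.050316)) = 0.589332
s=0.340000, u=0.589332:
  k1 = f(0.340000, 0.589332) = -1.086502
  k2 = f(0.510000, 0.404627) = -0.952009
  u ← 0.589332 + (0.17/2)·(-1.086502 + (-0.952009)) = 0.416059
u(0.51) ≈ 0.4161

0.4161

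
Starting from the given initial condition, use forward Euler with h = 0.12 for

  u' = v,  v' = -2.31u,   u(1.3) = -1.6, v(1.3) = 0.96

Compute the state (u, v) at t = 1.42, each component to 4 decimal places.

-1.4848, 1.4035

Euler on (u,v): u_{n+1} = u_n + h·u', v_{n+1} = v_n + h·v'.
1.300000: (-1.600000, 0.960000); f=(0.960000, 3.696000) → (-1.484800, 1.403520)
(u(1.42), v(1.42)) ≈ (-1.4848, 1.4035)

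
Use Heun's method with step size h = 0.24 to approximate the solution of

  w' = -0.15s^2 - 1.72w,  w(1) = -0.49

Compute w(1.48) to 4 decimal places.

-0.3029

Heun: k1 = f(s_n, w_n); k2 = f(s_n + h, w_n + h·k1); w_{n+1} = w_n + (h/2)·(k1 + k2).
s=1.000000, w=-0.490000:
  k1 = f(1.000000, -0.490000) = 0.692800
  k2 = f(1.240000, -0.323728) = 0.326172
  w ← -0.490000 + (0.24/2)·(0.692800 + 0.326172) = -0.367723
s=1.240000, w=-0.367723:
  k1 = f(1.240000, -0.367723) = 0.401844
  k2 = f(1.480000, -0.271281) = 0.138043
  w ← -0.367723 + (0.24/2)·(0.401844 + 0.138043) = -0.302937
w(1.48) ≈ -0.3029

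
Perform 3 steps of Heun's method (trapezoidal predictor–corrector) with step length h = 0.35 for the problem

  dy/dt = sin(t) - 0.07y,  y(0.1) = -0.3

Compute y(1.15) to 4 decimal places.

Heun: k1 = f(t_n, y_n); k2 = f(t_n + h, y_n + h·k1); y_{n+1} = y_n + (h/2)·(k1 + k2).
t=0.100000, y=-0.300000:
  k1 = f(0.100000, -0.300000) = 0.120833
  k2 = f(0.450000, -0.257708) = 0.453005
  y ← -0.300000 + (0.35/2)·(0.120833 + 0.453005) = -0.199578
t=0.450000, y=-0.199578:
  k1 = f(0.450000, -0.199578) = 0.448936
  k2 = f(0.800000, -0.042451) = 0.720328
  y ← -0.199578 + (0.35/2)·(0.448936 + 0.720328) = 0.005043
t=0.800000, y=0.005043:
  k1 = f(0.800000, 0.005043) = 0.717003
  k2 = f(1.150000, 0.255994) = 0.894844
  y ← 0.005043 + (0.35/2)·(0.717003 + 0.894844) = 0.287116
y(1.15) ≈ 0.2871

0.2871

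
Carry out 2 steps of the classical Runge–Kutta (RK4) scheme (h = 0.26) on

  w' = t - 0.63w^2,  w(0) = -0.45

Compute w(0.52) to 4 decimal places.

RK4: k1 = f(t_n, w_n); k2 = f(t_n + h/2, w_n + (h/2)·k1); k3 = f(t_n + h/2, w_n + (h/2)·k2); k4 = f(t_n + h, w_n + h·k3); w_{n+1} = w_n + (h/6)·(k1 + 2k2 + 2k3 + k4).
t=0.000000, w=-0.450000:
  k1 = f(0.000000, -0.450000) = -0.127575
  k2 = f(0.130000, -0.466585) = -0.007152
  k3 = f(0.130000, -0.450930) = 0.001897
  k4 = f(0.260000, -0.449507) = 0.132705
  w ← -0.450000 + (0.26/6)·(k1 + 2k2 + 2k3 + k4) = -0.450233
t=0.260000, w=-0.450233:
  k1 = f(0.260000, -0.450233) = 0.132293
  k2 = f(0.390000, -0.433035) = 0.271863
  k3 = f(0.390000, -0.414891) = 0.281555
  k4 = f(0.520000, -0.377029) = 0.430445
  w ← -0.450233 + (0.26/6)·(k1 + 2k2 + 2k3 + k4) = -0.377885
w(0.52) ≈ -0.3779

-0.3779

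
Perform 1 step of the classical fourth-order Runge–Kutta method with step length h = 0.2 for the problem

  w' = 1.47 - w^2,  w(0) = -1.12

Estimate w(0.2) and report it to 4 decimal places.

-1.0658

RK4: k1 = f(x_n, w_n); k2 = f(x_n + h/2, w_n + (h/2)·k1); k3 = f(x_n + h/2, w_n + (h/2)·k2); k4 = f(x_n + h, w_n + h·k3); w_{n+1} = w_n + (h/6)·(k1 + 2k2 + 2k3 + k4).
x=0.000000, w=-1.120000:
  k1 = f(0.000000, -1.120000) = 0.215600
  k2 = f(0.100000, -1.098440) = 0.263430
  k3 = f(0.100000, -1.093657) = 0.273914
  k4 = f(0.200000, -1.065217) = 0.335312
  w ← -1.120000 + (0.2/6)·(k1 + 2k2 + 2k3 + k4) = -1.065813
w(0.2) ≈ -1.0658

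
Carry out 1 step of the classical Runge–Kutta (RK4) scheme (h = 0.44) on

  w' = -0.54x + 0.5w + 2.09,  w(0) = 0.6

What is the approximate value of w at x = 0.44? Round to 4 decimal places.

1.7199

RK4: k1 = f(x_n, w_n); k2 = f(x_n + h/2, w_n + (h/2)·k1); k3 = f(x_n + h/2, w_n + (h/2)·k2); k4 = f(x_n + h, w_n + h·k3); w_{n+1} = w_n + (h/6)·(k1 + 2k2 + 2k3 + k4).
x=0.000000, w=0.600000:
  k1 = f(0.000000, 0.600000) = 2.390000
  k2 = f(0.220000, 1.125800) = 2.534100
  k3 = f(0.220000, 1.157502) = 2.549951
  k4 = f(0.440000, 1.721978) = 2.713389
  w ← 0.600000 + (0.44/6)·(k1 + 2k2 + 2k3 + k4) = 1.719909
w(0.44) ≈ 1.7199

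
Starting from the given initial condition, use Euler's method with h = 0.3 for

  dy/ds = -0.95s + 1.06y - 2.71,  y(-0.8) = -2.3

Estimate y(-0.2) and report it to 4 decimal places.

-5.4369

Euler: y_{n+1} = y_n + h·f(s_n, y_n).
s=-0.800000, y=-2.300000: f=-4.388000 → y ← -2.300000 + 0.3·(-4.388000) = -3.616400
s=-0.500000, y=-3.616400: f=-6.068384 → y ← -3.616400 + 0.3·(-6.068384) = -5.436915
y(-0.2) ≈ -5.4369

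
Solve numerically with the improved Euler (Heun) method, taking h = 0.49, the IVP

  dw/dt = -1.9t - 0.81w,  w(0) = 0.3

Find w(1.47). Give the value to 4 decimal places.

Heun: k1 = f(t_n, w_n); k2 = f(t_n + h, w_n + h·k1); w_{n+1} = w_n + (h/2)·(k1 + k2).
t=0.000000, w=0.300000:
  k1 = f(0.000000, 0.300000) = -0.243000
  k2 = f(0.490000, 0.180930) = -1.077553
  w ← 0.300000 + (0.49/2)·(-0.243000 + (-1.077553)) = -0.023536
t=0.490000, w=-0.023536:
  k1 = f(0.490000, -0.023536) = -0.911936
  k2 = f(0.980000, -0.470384) = -1.480989
  w ← -0.023536 + (0.49/2)·(-0.911936 + (-1.480989)) = -0.609802
t=0.980000, w=-0.609802:
  k1 = f(0.980000, -0.609802) = -1.368060
  k2 = f(1.470000, -1.280152) = -1.756077
  w ← -0.609802 + (0.49/2)·(-1.368060 + (-1.756077)) = -1.375216
w(1.47) ≈ -1.3752

-1.3752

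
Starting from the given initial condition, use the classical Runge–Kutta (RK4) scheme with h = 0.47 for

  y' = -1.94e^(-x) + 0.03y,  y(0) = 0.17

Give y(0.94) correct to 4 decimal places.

RK4: k1 = f(x_n, y_n); k2 = f(x_n + h/2, y_n + (h/2)·k1); k3 = f(x_n + h/2, y_n + (h/2)·k2); k4 = f(x_n + h, y_n + h·k3); y_{n+1} = y_n + (h/6)·(k1 + 2k2 + 2k3 + k4).
x=0.000000, y=0.170000:
  k1 = f(0.000000, 0.170000) = -1.934900
  k2 = f(0.235000, -0.284701) = -1.542248
  k3 = f(0.235000, -0.192428) = -1.539480
  k4 = f(0.470000, -0.553556) = -1.229111
  y ← 0.170000 + (0.47/6)·(k1 + 2k2 + 2k3 + k4) = -0.560652
x=0.470000, y=-0.560652:
  k1 = f(0.470000, -0.560652) = -1.229324
  k2 = f(0.705000, -0.849543) = -0.984057
  k3 = f(0.705000, -0.791905) = -0.982328
  k4 = f(0.940000, -1.022346) = -0.788488
  y ← -0.560652 + (0.47/6)·(k1 + 2k2 + 2k3 + k4) = -1.026781
y(0.94) ≈ -1.0268

-1.0268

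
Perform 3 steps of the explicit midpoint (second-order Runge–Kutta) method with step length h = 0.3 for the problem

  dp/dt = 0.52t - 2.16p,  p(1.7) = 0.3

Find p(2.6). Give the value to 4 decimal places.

Midpoint: k1 = f(t_n, p_n); k2 = f(t_n + h/2, p_n + (h/2)·k1); p_{n+1} = p_n + h·k2.
t=1.700000, p=0.300000:
  k1 = f(1.700000, 0.300000) = 0.236000
  k2 = f(1.850000, 0.335400) = 0.237536
  p ← 0.300000 + 0.3·0.237536 = 0.371261
t=2.000000, p=0.371261:
  k1 = f(2.000000, 0.371261) = 0.238077
  k2 = f(2.150000, 0.406972) = 0.238940
  p ← 0.371261 + 0.3·0.238940 = 0.442943
t=2.300000, p=0.442943:
  k1 = f(2.300000, 0.442943) = 0.239244
  k2 = f(2.450000, 0.478829) = 0.239729
  p ← 0.442943 + 0.3·0.239729 = 0.514861
p(2.6) ≈ 0.5149

0.5149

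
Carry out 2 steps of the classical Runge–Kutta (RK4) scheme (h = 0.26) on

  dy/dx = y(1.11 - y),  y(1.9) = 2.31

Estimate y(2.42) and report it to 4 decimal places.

1.5674

RK4: k1 = f(x_n, y_n); k2 = f(x_n + h/2, y_n + (h/2)·k1); k3 = f(x_n + h/2, y_n + (h/2)·k2); k4 = f(x_n + h, y_n + h·k3); y_{n+1} = y_n + (h/6)·(k1 + 2k2 + 2k3 + k4).
x=1.900000, y=2.310000:
  k1 = f(1.900000, 2.310000) = -2.772000
  k2 = f(2.030000, 1.949640) = -1.636996
  k3 = f(2.030000, 2.097191) = -2.070327
  k4 = f(2.160000, 1.771715) = -1.172371
  y ← 2.310000 + (0.26/6)·(k1 + 2k2 + 2k3 + k4) = 1.817776
x=2.160000, y=1.817776:
  k1 = f(2.160000, 1.817776) = -1.286578
  k2 = f(2.290000, 1.650521) = -0.892141
  k3 = f(2.290000, 1.701798) = -1.007120
  k4 = f(2.420000, 1.555925) = -0.693825
  y ← 1.817776 + (0.26/6)·(k1 + 2k2 + 2k3 + k4) = 1.567356
y(2.42) ≈ 1.5674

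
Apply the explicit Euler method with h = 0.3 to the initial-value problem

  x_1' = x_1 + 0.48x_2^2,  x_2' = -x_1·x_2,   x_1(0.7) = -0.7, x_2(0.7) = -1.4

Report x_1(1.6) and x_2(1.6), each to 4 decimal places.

0.0598, -2.2563

Euler on (x_1,x_2): x_1_{n+1} = x_1_n + h·x_1', x_2_{n+1} = x_2_n + h·x_2'.
0.700000: (-0.700000, -1.400000); f=(0.240800, -0.980000) → (-0.627760, -1.694000)
1.000000: (-0.627760, -1.694000); f=(0.749665, -1.063425) → (-0.402860, -2.013028)
1.300000: (-0.402860, -2.013028); f=(1.542234, -0.810969) → (0.059810, -2.256318)
(x_1(1.6), x_2(1.6)) ≈ (0.0598, -2.2563)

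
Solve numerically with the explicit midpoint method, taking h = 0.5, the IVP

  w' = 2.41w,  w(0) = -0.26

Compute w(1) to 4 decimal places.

Midpoint: k1 = f(t_n, w_n); k2 = f(t_n + h/2, w_n + (h/2)·k1); w_{n+1} = w_n + h·k2.
t=0.000000, w=-0.260000:
  k1 = f(0.000000, -0.260000) = -0.626600
  k2 = f(0.250000, -0.416650) = -1.004127
  w ← -0.260000 + 0.5·(-1.004127) = -0.762063
t=0.500000, w=-0.762063:
  k1 = f(0.500000, -0.762063) = -1.836572
  k2 = f(0.750000, -1.221206) = -2.943107
  w ← -0.762063 + 0.5·(-2.943107) = -2.233617
w(1) ≈ -2.2336

-2.2336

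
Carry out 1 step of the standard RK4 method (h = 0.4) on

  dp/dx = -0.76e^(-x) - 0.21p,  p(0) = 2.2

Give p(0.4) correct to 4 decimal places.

RK4: k1 = f(x_n, p_n); k2 = f(x_n + h/2, p_n + (h/2)·k1); k3 = f(x_n + h/2, p_n + (h/2)·k2); k4 = f(x_n + h, p_n + h·k3); p_{n+1} = p_n + (h/6)·(k1 + 2k2 + 2k3 + k4).
x=0.000000, p=2.200000:
  k1 = f(0.000000, 2.200000) = -1.222000
  k2 = f(0.200000, 1.955600) = -1.032911
  k3 = f(0.200000, 1.993418) = -1.040853
  k4 = f(0.400000, 1.783659) = -0.884012
  p ← 2.200000 + (0.4/6)·(k1 + 2k2 + 2k3 + k4) = 1.783097
p(0.4) ≈ 1.7831

1.7831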